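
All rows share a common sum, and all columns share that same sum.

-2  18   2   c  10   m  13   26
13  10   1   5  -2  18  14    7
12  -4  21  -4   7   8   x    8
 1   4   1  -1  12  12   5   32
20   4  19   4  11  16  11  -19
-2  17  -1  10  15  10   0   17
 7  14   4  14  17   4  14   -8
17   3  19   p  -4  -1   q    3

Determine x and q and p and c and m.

Rows 2 and 4 both sum to 66, so that's the common total.
Row 3: 12 − 4 + 21 − 4 + 7 + 8 + 8 = 48, so its missing entry is 66 − 48 = 18.
Column 7: 13 + 14 + 18 + 5 + 11 + 0 + 14 = 75, so its missing entry is 66 − 75 = -9.
Row 8: 17 + 3 + 19 − 4 − 1 − 9 + 3 = 28, so its missing entry is 66 − 28 = 38.
Column 4: 5 − 4 − 1 + 4 + 10 + 14 + 38 = 66, so its missing entry is 66 − 66 = 0.
Row 1: -2 + 18 + 2 + 0 + 10 + 13 + 26 = 67, so its missing entry is 66 − 67 = -1.

x = 18, q = -9, p = 38, c = 0, m = -1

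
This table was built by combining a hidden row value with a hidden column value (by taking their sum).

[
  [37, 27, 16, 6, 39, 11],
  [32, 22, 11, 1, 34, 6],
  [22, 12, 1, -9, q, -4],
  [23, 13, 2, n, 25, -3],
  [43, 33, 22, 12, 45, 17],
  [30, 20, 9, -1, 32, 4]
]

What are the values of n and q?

The difference between any two rows is the same in every column — this is an addition table with the headers hidden.
Row 4 minus row 1 is 13 − 27 = -14, so its entry in column 4 is 6 + (-14) = -8.
Row 3 minus row 1 is 12 − 27 = -15, so its entry in column 5 is 39 + (-15) = 24.

n = -8, q = 24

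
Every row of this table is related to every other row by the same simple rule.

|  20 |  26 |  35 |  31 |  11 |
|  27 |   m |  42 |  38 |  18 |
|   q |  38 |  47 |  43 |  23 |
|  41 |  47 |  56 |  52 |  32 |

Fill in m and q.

m = 33, q = 32

The difference between any two rows is the same in every column — this is an addition table with the headers hidden.
Row 2 minus row 1 is 18 − 11 = 7, so its entry in column 2 is 26 + 7 = 33.
Row 3 minus row 1 is 23 − 11 = 12, so its entry in column 1 is 20 + 12 = 32.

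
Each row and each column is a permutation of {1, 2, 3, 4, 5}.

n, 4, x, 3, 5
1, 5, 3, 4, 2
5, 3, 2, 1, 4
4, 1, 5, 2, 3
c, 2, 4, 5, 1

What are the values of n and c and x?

At (row 1, col 3): column 3 already has {2, 3, 4, 5}, so the value is 1.
Cell (5,1): row 5 already has {1, 2, 4, 5} → 3.
Cell (1,1): row 1 already has {1, 3, 4, 5} → 2.

n = 2, c = 3, x = 1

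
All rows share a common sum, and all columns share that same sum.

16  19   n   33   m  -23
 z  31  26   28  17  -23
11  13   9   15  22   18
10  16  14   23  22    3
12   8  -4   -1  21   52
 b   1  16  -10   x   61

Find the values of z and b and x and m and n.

z = 9, b = 30, x = -10, m = 16, n = 27

Rows 3 and 4 both sum to 88, so that's the common total.
Column 3 has 26 + 9 + 14 − 4 + 16 = 61; the blank must be 88 − 61 = 27.
Row 1 has 16 + 19 + 27 + 33 − 23 = 72; the blank must be 88 − 72 = 16.
Column 5 has 16 + 17 + 22 + 22 + 21 = 98; the blank must be 88 − 98 = -10.
Row 6 has 1 + 16 − 10 − 10 + 61 = 58; the blank must be 88 − 58 = 30.
Row 2 has 31 + 26 + 28 + 17 − 23 = 79; the blank must be 88 − 79 = 9.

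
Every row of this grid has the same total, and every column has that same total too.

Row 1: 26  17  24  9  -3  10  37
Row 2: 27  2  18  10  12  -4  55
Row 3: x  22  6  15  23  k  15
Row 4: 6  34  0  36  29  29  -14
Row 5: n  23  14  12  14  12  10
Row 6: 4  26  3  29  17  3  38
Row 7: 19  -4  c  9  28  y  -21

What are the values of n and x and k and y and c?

Rows 1 and 2 both sum to 120, so that's the common total.
Column 3: 24 + 18 + 6 + 0 + 14 + 3 = 65, so its missing entry is 120 − 65 = 55.
Row 5: 23 + 14 + 12 + 14 + 12 + 10 = 85, so its missing entry is 120 − 85 = 35.
Row 7: 19 − 4 + 55 + 9 + 28 − 21 = 86, so its missing entry is 120 − 86 = 34.
Column 1: 26 + 27 + 6 + 35 + 4 + 19 = 117, so its missing entry is 120 − 117 = 3.
Row 3: 3 + 22 + 6 + 15 + 23 + 15 = 84, so its missing entry is 120 − 84 = 36.

n = 35, x = 3, k = 36, y = 34, c = 55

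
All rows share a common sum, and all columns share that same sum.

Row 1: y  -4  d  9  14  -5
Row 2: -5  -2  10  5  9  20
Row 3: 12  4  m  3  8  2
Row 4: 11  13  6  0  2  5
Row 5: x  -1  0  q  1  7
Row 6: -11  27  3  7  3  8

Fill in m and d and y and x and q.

Rows 2 and 4 both sum to 37, so that's the common total.
The known cells in column 4 total 24, leaving 37 − 24 = 13 for the blank.
The known cells in row 5 total 20, leaving 37 − 20 = 17 for the blank.
The known cells in column 1 total 24, leaving 37 − 24 = 13 for the blank.
The known cells in row 1 total 27, leaving 37 − 27 = 10 for the blank.
The known cells in row 3 total 29, leaving 37 − 29 = 8 for the blank.

m = 8, d = 10, y = 13, x = 17, q = 13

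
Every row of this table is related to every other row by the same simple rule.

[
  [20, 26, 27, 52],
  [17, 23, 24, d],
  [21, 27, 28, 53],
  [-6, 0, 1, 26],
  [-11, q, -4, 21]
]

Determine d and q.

The difference between any two rows is the same in every column — this is an addition table with the headers hidden.
Row 2 minus row 1 is 17 − 20 = -3, so its entry in column 4 is 52 + (-3) = 49.
Row 5 minus row 1 is -11 − 20 = -31, so its entry in column 2 is 26 + (-31) = -5.

d = 49, q = -5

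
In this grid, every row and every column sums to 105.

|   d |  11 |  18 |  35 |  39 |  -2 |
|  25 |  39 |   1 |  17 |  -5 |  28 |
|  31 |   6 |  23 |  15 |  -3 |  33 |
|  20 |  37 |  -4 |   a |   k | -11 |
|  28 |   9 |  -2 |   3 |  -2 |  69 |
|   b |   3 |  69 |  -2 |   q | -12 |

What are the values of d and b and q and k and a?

The known cells in row 1 total 101, leaving 105 − 101 = 4 for the blank.
The known cells in column 4 total 68, leaving 105 − 68 = 37 for the blank.
The known cells in row 4 total 79, leaving 105 − 79 = 26 for the blank.
The known cells in column 5 total 55, leaving 105 − 55 = 50 for the blank.
The known cells in row 6 total 108, leaving 105 − 108 = -3 for the blank.

d = 4, b = -3, q = 50, k = 26, a = 37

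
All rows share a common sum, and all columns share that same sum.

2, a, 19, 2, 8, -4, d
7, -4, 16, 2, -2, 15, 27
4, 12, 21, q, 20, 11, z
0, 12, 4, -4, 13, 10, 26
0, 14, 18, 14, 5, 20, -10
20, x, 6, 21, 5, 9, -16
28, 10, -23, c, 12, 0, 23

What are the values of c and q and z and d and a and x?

c = 11, q = 15, z = -22, d = 33, a = 1, x = 16

Rows 2 and 4 both sum to 61, so that's the common total.
The known cells in row 6 total 45, leaving 61 − 45 = 16 for the blank.
The known cells in column 2 total 60, leaving 61 − 60 = 1 for the blank.
The known cells in row 1 total 28, leaving 61 − 28 = 33 for the blank.
The known cells in column 7 total 83, leaving 61 − 83 = -22 for the blank.
The known cells in row 3 total 46, leaving 61 − 46 = 15 for the blank.
The known cells in row 7 total 50, leaving 61 − 50 = 11 for the blank.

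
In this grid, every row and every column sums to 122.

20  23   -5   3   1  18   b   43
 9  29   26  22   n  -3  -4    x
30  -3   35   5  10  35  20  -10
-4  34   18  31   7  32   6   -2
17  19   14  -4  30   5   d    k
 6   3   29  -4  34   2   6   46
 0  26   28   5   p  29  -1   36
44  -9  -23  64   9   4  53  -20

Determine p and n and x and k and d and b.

p = -1, n = 32, x = 11, k = 18, d = 23, b = 19

The known cells in row 7 total 123, leaving 122 − 123 = -1 for the blank.
The known cells in column 5 total 90, leaving 122 − 90 = 32 for the blank.
The known cells in row 1 total 103, leaving 122 − 103 = 19 for the blank.
The known cells in column 7 total 99, leaving 122 − 99 = 23 for the blank.
The known cells in row 2 total 111, leaving 122 − 111 = 11 for the blank.
The known cells in row 5 total 104, leaving 122 − 104 = 18 for the blank.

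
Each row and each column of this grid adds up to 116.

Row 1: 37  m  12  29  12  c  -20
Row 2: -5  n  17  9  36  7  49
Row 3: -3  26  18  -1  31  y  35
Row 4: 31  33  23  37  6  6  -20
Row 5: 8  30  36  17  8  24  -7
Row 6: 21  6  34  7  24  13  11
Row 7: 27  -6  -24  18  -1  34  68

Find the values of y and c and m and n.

y = 10, c = 22, m = 24, n = 3

Row 2: -5 + 17 + 9 + 36 + 7 + 49 = 113, so its missing entry is 116 − 113 = 3.
Column 2: 3 + 26 + 33 + 30 + 6 − 6 = 92, so its missing entry is 116 − 92 = 24.
Row 3: -3 + 26 + 18 − 1 + 31 + 35 = 106, so its missing entry is 116 − 106 = 10.
Row 1: 37 + 24 + 12 + 29 + 12 − 20 = 94, so its missing entry is 116 − 94 = 22.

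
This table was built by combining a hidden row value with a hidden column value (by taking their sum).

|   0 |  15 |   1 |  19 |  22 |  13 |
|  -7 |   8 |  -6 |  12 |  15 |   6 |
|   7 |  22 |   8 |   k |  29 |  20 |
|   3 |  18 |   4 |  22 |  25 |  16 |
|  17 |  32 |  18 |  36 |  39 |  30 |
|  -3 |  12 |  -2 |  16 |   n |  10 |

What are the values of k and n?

k = 26, n = 19

The difference between any two rows is the same in every column — this is an addition table with the headers hidden.
Row 3 minus row 1 is 20 − 13 = 7, so its entry in column 4 is 19 + 7 = 26.
Row 6 minus row 1 is 10 − 13 = -3, so its entry in column 5 is 22 + (-3) = 19.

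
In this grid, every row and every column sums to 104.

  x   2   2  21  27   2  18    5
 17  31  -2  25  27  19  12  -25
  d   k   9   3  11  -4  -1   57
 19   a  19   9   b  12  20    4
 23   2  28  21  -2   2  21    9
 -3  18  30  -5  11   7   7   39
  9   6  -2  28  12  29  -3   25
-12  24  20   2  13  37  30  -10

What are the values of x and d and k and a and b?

Column 5 has 27 + 27 + 11 − 2 + 11 + 12 + 13 = 99; the blank must be 104 − 99 = 5.
Row 1 has 2 + 2 + 21 + 27 + 2 + 18 + 5 = 77; the blank must be 104 − 77 = 27.
Row 4 has 19 + 19 + 9 + 5 + 12 + 20 + 4 = 88; the blank must be 104 − 88 = 16.
Column 2 has 2 + 31 + 16 + 2 + 18 + 6 + 24 = 99; the blank must be 104 − 99 = 5.
Row 3 has 5 + 9 + 3 + 11 − 4 − 1 + 57 = 80; the blank must be 104 − 80 = 24.

x = 27, d = 24, k = 5, a = 16, b = 5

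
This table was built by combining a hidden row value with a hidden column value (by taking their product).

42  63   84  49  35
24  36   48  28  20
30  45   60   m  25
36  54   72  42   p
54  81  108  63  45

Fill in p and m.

Each row is a constant multiple of every other row — this is a multiplication table with the headers hidden.
Row 4 is 36/42 = 6/7 times row 1, so its entry in column 5 is 35 × 6/7 = 30.
Row 3 is 30/42 = 5/7 times row 1, so its entry in column 4 is 49 × 5/7 = 35.

p = 30, m = 35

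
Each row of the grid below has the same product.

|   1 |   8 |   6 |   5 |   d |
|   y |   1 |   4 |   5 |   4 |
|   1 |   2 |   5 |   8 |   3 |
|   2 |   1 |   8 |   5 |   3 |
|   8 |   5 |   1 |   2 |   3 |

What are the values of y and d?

y = 3, d = 1

Rows 4 and 5 each multiply to 240, so every row has product 240.
Row 2: 1×4×5×4 = 80, so the missing entry is 240 ÷ 80 = 3.
Row 1: 1×8×6×5 = 240, so the missing entry is 240 ÷ 240 = 1.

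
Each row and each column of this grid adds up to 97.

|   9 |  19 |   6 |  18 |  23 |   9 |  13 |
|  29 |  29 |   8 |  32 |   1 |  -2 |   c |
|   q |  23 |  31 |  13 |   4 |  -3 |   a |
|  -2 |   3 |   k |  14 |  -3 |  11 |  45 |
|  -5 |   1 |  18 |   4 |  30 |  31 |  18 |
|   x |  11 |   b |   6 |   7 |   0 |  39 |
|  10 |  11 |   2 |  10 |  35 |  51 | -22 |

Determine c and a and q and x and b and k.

Row 2: 29 + 29 + 8 + 32 + 1 − 2 = 97, so its missing entry is 97 − 97 = 0.
Column 7: 13 + 0 + 45 + 18 + 39 − 22 = 93, so its missing entry is 97 − 93 = 4.
Row 3: 23 + 31 + 13 + 4 − 3 + 4 = 72, so its missing entry is 97 − 72 = 25.
Column 1: 9 + 29 + 25 − 2 − 5 + 10 = 66, so its missing entry is 97 − 66 = 31.
Row 4: -2 + 3 + 14 − 3 + 11 + 45 = 68, so its missing entry is 97 − 68 = 29.
Row 6: 31 + 11 + 6 + 7 + 0 + 39 = 94, so its missing entry is 97 − 94 = 3.

c = 0, a = 4, q = 25, x = 31, b = 3, k = 29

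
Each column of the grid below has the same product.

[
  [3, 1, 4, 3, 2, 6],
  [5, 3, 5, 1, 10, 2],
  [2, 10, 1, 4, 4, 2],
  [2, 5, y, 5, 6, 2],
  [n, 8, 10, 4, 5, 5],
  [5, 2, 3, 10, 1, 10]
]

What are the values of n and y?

n = 8, y = 4

Columns 2 and 5 each multiply to 2400, so every column has product 2400.
Column 1: 3×5×2×2×5 = 300, so the missing entry is 2400 ÷ 300 = 8.
Column 3: 4×5×1×10×3 = 600, so the missing entry is 2400 ÷ 600 = 4.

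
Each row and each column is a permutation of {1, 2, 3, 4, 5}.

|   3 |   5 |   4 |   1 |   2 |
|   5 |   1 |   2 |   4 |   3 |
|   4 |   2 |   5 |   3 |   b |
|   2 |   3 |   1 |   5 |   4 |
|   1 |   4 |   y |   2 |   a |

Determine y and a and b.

y = 3, a = 5, b = 1

At (row 3, col 5): row 3 already has {2, 3, 4, 5}, so the value is 1.
At (row 5, col 5): column 5 already has {1, 2, 3, 4}, so the value is 5.
For row 5, column 3: row 5 already has {1, 2, 4, 5}; that leaves 3.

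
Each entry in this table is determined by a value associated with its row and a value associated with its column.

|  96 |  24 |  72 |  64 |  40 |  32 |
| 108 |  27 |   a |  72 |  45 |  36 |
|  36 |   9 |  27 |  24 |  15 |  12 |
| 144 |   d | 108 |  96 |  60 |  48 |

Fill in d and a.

Each row is a constant multiple of every other row — this is a multiplication table with the headers hidden.
Row 4 is 96/64 = 3/2 times row 1, so its entry in column 2 is 24 × 3/2 = 36.
Row 2 is 72/64 = 9/8 times row 1, so its entry in column 3 is 72 × 9/8 = 81.

d = 36, a = 81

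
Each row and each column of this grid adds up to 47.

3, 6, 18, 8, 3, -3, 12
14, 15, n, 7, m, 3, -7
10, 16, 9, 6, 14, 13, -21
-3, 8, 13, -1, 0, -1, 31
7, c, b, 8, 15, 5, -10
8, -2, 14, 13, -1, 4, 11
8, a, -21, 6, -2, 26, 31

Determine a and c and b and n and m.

a = -1, c = 5, b = 17, n = -3, m = 18

Row 7 has 8 − 21 + 6 − 2 + 26 + 31 = 48; the blank must be 47 − 48 = -1.
Column 5 has 3 + 14 + 0 + 15 − 1 − 2 = 29; the blank must be 47 − 29 = 18.
Row 2 has 14 + 15 + 7 + 18 + 3 − 7 = 50; the blank must be 47 − 50 = -3.
Column 3 has 18 − 3 + 9 + 13 + 14 − 21 = 30; the blank must be 47 − 30 = 17.
Row 5 has 7 + 17 + 8 + 15 + 5 − 10 = 42; the blank must be 47 − 42 = 5.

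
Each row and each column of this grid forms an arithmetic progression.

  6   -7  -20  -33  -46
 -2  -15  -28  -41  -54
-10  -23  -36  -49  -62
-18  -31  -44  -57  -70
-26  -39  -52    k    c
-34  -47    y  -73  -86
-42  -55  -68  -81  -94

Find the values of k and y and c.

Along each row the entries change by -13 per step; down each column they change by -8.
Row 5: from -26 at column 1, stepping by -13 to column 4 gives -65.
Row 6: from -34 at column 1, stepping by -13 to column 3 gives -60.
Row 5: from -26 at column 1, stepping by -13 to column 5 gives -78.

k = -65, y = -60, c = -78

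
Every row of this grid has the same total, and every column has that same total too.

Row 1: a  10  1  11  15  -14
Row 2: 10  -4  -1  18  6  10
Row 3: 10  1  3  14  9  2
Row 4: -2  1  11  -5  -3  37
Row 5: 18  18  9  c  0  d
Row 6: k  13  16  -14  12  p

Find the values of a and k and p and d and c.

Rows 2 and 3 both sum to 39, so that's the common total.
Column 4 has 11 + 18 + 14 − 5 − 14 = 24; the blank must be 39 − 24 = 15.
Row 1 has 10 + 1 + 11 + 15 − 14 = 23; the blank must be 39 − 23 = 16.
Row 5 has 18 + 18 + 9 + 15 + 0 = 60; the blank must be 39 − 60 = -21.
Column 6 has -14 + 10 + 2 + 37 − 21 = 14; the blank must be 39 − 14 = 25.
Row 6 has 13 + 16 − 14 + 12 + 25 = 52; the blank must be 39 − 52 = -13.

a = 16, k = -13, p = 25, d = -21, c = 15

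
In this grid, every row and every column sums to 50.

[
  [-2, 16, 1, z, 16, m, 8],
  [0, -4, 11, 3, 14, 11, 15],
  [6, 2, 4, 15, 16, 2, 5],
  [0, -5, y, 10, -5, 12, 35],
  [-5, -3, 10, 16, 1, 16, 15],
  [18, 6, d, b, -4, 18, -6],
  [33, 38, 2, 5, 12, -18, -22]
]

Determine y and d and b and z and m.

Column 6: 11 + 2 + 12 + 16 + 18 − 18 = 41, so its missing entry is 50 − 41 = 9.
Row 1: -2 + 16 + 1 + 16 + 9 + 8 = 48, so its missing entry is 50 − 48 = 2.
Column 4: 2 + 3 + 15 + 10 + 16 + 5 = 51, so its missing entry is 50 − 51 = -1.
Row 4: 0 − 5 + 10 − 5 + 12 + 35 = 47, so its missing entry is 50 − 47 = 3.
Row 6: 18 + 6 − 1 − 4 + 18 − 6 = 31, so its missing entry is 50 − 31 = 19.

y = 3, d = 19, b = -1, z = 2, m = 9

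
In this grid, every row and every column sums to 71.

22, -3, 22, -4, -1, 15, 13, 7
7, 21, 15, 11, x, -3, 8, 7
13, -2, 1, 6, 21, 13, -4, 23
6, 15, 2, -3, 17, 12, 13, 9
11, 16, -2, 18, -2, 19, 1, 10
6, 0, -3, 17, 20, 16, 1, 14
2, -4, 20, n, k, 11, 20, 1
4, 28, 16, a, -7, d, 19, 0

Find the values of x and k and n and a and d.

Row 2: 7 + 21 + 15 + 11 − 3 + 8 + 7 = 66, so its missing entry is 71 − 66 = 5.
Column 5: -1 + 5 + 21 + 17 − 2 + 20 − 7 = 53, so its missing entry is 71 − 53 = 18.
Column 6: 15 − 3 + 13 + 12 + 19 + 16 + 11 = 83, so its missing entry is 71 − 83 = -12.
Row 8: 4 + 28 + 16 − 7 − 12 + 19 + 0 = 48, so its missing entry is 71 − 48 = 23.
Row 7: 2 − 4 + 20 + 18 + 11 + 20 + 1 = 68, so its missing entry is 71 − 68 = 3.

x = 5, k = 18, n = 3, a = 23, d = -12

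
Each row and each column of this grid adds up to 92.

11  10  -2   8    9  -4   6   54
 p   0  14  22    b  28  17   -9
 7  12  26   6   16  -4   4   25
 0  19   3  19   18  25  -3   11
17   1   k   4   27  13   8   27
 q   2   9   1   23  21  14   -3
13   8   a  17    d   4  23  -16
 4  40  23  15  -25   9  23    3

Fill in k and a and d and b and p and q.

The known cells in row 5 total 97, leaving 92 − 97 = -5 for the blank.
The known cells in column 3 total 68, leaving 92 − 68 = 24 for the blank.
The known cells in row 7 total 73, leaving 92 − 73 = 19 for the blank.
The known cells in column 5 total 87, leaving 92 − 87 = 5 for the blank.
The known cells in row 6 total 67, leaving 92 − 67 = 25 for the blank.
The known cells in row 2 total 77, leaving 92 − 77 = 15 for the blank.

k = -5, a = 24, d = 19, b = 5, p = 15, q = 25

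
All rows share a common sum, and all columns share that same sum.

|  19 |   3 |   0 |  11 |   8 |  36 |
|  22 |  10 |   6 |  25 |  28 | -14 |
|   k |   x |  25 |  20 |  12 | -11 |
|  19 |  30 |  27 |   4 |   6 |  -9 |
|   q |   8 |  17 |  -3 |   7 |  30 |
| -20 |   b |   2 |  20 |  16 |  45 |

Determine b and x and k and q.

b = 14, x = 12, k = 19, q = 18

Rows 1 and 2 both sum to 77, so that's the common total.
Row 5 has 8 + 17 − 3 + 7 + 30 = 59; the blank must be 77 − 59 = 18.
Column 1 has 19 + 22 + 19 + 18 − 20 = 58; the blank must be 77 − 58 = 19.
Row 3 has 19 + 25 + 20 + 12 − 11 = 65; the blank must be 77 − 65 = 12.
Row 6 has -20 + 2 + 20 + 16 + 45 = 63; the blank must be 77 − 63 = 14.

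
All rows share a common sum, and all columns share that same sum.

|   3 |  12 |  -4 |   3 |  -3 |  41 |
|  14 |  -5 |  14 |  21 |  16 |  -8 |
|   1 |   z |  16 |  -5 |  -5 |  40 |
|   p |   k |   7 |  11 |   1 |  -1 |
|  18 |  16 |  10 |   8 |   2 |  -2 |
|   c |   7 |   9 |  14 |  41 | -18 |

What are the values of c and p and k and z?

c = -1, p = 17, k = 17, z = 5

Rows 1 and 2 both sum to 52, so that's the common total.
Row 6 has 7 + 9 + 14 + 41 − 18 = 53; the blank must be 52 − 53 = -1.
Row 3 has 1 + 16 − 5 − 5 + 40 = 47; the blank must be 52 − 47 = 5.
Column 2 has 12 − 5 + 5 + 16 + 7 = 35; the blank must be 52 − 35 = 17.
Row 4 has 17 + 7 + 11 + 1 − 1 = 35; the blank must be 52 − 35 = 17.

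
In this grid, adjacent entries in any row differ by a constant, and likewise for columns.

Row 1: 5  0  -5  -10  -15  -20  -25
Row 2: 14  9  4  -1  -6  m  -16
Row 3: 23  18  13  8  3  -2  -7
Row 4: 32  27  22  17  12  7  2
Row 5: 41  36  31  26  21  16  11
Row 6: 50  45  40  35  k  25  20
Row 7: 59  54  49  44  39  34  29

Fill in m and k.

m = -11, k = 30

Along each row the entries change by -5 per step; down each column they change by 9.
Row 2: from 14 at column 1, stepping by -5 to column 6 gives -11.
Row 6: from 50 at column 1, stepping by -5 to column 5 gives 30.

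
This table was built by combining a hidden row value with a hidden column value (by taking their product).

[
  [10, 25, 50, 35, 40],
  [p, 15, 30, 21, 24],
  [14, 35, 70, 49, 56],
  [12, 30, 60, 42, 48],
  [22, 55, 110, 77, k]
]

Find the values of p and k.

p = 6, k = 88

Each row is a constant multiple of every other row — this is a multiplication table with the headers hidden.
Row 2 is 30/50 = 3/5 times row 1, so its entry in column 1 is 10 × 3/5 = 6.
Row 5 is 110/50 = 11/5 times row 1, so its entry in column 5 is 40 × 11/5 = 88.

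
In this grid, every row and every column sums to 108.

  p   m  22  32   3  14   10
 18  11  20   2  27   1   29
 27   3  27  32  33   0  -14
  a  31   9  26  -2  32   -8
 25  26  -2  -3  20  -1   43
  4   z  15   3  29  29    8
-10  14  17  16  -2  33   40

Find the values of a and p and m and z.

The known cells in row 6 total 88, leaving 108 − 88 = 20 for the blank.
The known cells in column 2 total 105, leaving 108 − 105 = 3 for the blank.
The known cells in row 1 total 84, leaving 108 − 84 = 24 for the blank.
The known cells in row 4 total 88, leaving 108 − 88 = 20 for the blank.

a = 20, p = 24, m = 3, z = 20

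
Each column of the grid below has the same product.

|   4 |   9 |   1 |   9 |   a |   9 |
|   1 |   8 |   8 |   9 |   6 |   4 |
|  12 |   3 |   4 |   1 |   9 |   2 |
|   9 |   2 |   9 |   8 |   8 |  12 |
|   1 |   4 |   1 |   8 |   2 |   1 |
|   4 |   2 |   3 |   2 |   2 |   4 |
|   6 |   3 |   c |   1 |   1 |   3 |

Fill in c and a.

Columns 1 and 4 each multiply to 10368, so every column has product 10368.
Column 3: 1×8×4×9×1×3 = 864, so the missing entry is 10368 ÷ 864 = 12.
Column 5: 6×9×8×2×2×1 = 1728, so the missing entry is 10368 ÷ 1728 = 6.

c = 12, a = 6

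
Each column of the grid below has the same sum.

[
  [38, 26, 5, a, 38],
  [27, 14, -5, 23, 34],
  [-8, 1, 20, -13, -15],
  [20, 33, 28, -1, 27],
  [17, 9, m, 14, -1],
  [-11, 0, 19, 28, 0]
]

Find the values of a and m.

a = 32, m = 16

Columns 2 and 5 both add up to 83, so every column sums to 83.
Column 4: 23 − 13 − 1 + 14 + 28 = 51, so the missing entry is 83 − 51 = 32.
Column 3: 5 − 5 + 20 + 28 + 19 = 67, so the missing entry is 83 − 67 = 16.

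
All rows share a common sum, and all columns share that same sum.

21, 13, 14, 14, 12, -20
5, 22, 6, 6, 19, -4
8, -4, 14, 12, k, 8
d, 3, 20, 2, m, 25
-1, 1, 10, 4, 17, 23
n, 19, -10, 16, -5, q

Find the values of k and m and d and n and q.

Rows 1 and 2 both sum to 54, so that's the common total.
The known cells in row 3 total 38, leaving 54 − 38 = 16 for the blank.
The known cells in column 6 total 32, leaving 54 − 32 = 22 for the blank.
The known cells in column 5 total 59, leaving 54 − 59 = -5 for the blank.
The known cells in row 4 total 45, leaving 54 − 45 = 9 for the blank.
The known cells in row 6 total 42, leaving 54 − 42 = 12 for the blank.

k = 16, m = -5, d = 9, n = 12, q = 22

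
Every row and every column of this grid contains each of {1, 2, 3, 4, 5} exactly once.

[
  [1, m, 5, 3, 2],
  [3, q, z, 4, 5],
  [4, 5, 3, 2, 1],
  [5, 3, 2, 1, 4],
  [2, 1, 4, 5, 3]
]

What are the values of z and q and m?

For row 1, column 2: row 1 already has {1, 2, 3, 5}; that leaves 4.
Cell (2,2): column 2 already has {1, 3, 4, 5} → 2.
At (row 2, col 3): row 2 already has {2, 3, 4, 5}, so the value is 1.

z = 1, q = 2, m = 4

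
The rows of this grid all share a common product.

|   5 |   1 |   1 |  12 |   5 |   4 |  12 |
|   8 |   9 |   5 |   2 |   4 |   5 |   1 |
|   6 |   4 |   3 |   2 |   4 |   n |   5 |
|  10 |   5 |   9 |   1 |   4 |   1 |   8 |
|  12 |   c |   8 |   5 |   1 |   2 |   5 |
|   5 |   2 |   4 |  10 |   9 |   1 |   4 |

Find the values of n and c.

Rows 2 and 4 each multiply to 14400, so every row has product 14400.
Row 3: 6×4×3×2×4×5 = 2880, so the missing entry is 14400 ÷ 2880 = 5.
Row 5: 12×8×5×1×2×5 = 4800, so the missing entry is 14400 ÷ 4800 = 3.

n = 5, c = 3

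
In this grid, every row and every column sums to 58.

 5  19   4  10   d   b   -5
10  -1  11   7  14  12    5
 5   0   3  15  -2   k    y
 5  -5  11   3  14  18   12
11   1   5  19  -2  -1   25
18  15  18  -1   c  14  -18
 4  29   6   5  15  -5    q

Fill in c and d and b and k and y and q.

c = 12, d = 7, b = 18, k = 2, y = 35, q = 4

The known cells in row 6 total 46, leaving 58 − 46 = 12 for the blank.
The known cells in column 5 total 51, leaving 58 − 51 = 7 for the blank.
The known cells in row 1 total 40, leaving 58 − 40 = 18 for the blank.
The known cells in row 7 total 54, leaving 58 − 54 = 4 for the blank.
The known cells in column 7 total 23, leaving 58 − 23 = 35 for the blank.
The known cells in row 3 total 56, leaving 58 − 56 = 2 for the blank.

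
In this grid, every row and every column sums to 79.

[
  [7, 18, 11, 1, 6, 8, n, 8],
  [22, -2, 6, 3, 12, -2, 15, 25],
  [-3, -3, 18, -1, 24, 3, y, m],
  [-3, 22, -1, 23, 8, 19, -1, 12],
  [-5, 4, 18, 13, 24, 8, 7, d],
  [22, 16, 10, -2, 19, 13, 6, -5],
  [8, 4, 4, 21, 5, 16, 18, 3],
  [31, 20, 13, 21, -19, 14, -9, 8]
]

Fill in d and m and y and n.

d = 10, m = 18, y = 23, n = 20

Row 5: -5 + 4 + 18 + 13 + 24 + 8 + 7 = 69, so its missing entry is 79 − 69 = 10.
Column 8: 8 + 25 + 12 + 10 − 5 + 3 + 8 = 61, so its missing entry is 79 − 61 = 18.
Row 3: -3 − 3 + 18 − 1 + 24 + 3 + 18 = 56, so its missing entry is 79 − 56 = 23.
Row 1: 7 + 18 + 11 + 1 + 6 + 8 + 8 = 59, so its missing entry is 79 − 59 = 20.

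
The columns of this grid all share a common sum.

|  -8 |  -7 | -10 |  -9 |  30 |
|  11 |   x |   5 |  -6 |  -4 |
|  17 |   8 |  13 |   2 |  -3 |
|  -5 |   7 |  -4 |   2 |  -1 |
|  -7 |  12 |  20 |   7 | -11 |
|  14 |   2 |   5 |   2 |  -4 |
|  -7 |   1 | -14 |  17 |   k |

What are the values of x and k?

Columns 1 and 4 both add up to 15, so every column sums to 15.
Column 2: -7 + 8 + 7 + 12 + 2 + 1 = 23, so the missing entry is 15 − 23 = -8.
Column 5: 30 − 4 − 3 − 1 − 11 − 4 = 7, so the missing entry is 15 − 7 = 8.

x = -8, k = 8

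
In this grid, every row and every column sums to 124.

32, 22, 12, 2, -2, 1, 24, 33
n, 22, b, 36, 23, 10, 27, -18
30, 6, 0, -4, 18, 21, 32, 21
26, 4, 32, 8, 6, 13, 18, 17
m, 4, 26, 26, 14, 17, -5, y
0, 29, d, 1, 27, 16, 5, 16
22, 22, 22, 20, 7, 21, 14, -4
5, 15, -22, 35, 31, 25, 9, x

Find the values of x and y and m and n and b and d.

x = 26, y = 33, m = 9, n = 0, b = 24, d = 30

Row 8 has 5 + 15 − 22 + 35 + 31 + 25 + 9 = 98; the blank must be 124 − 98 = 26.
Column 8 has 33 − 18 + 21 + 17 + 16 − 4 + 26 = 91; the blank must be 124 − 91 = 33.
Row 5 has 4 + 26 + 26 + 14 + 17 − 5 + 33 = 115; the blank must be 124 − 115 = 9.
Column 1 has 32 + 30 + 26 + 9 + 0 + 22 + 5 = 124; the blank must be 124 − 124 = 0.
Row 2 has 0 + 22 + 36 + 23 + 10 + 27 − 18 = 100; the blank must be 124 − 100 = 24.
Row 6 has 0 + 29 + 1 + 27 + 16 + 5 + 16 = 94; the blank must be 124 − 94 = 30.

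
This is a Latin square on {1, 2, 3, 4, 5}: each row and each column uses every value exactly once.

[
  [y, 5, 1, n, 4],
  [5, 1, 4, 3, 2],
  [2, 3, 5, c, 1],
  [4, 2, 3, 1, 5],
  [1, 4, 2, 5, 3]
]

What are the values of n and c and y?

n = 2, c = 4, y = 3

At (row 3, col 4): row 3 already has {1, 2, 3, 5}, so the value is 4.
For row 1, column 4: column 4 already has {1, 3, 4, 5}; that leaves 2.
Cell (1,1): row 1 already has {1, 2, 4, 5} → 3.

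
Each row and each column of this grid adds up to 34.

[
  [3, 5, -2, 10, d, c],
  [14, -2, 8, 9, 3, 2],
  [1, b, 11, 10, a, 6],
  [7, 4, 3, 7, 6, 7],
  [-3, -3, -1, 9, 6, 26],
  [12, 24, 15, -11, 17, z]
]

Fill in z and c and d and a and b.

The known cells in row 6 total 57, leaving 34 − 57 = -23 for the blank.
The known cells in column 2 total 28, leaving 34 − 28 = 6 for the blank.
The known cells in row 3 total 34, leaving 34 − 34 = 0 for the blank.
The known cells in column 5 total 32, leaving 34 − 32 = 2 for the blank.
The known cells in row 1 total 18, leaving 34 − 18 = 16 for the blank.

z = -23, c = 16, d = 2, a = 0, b = 6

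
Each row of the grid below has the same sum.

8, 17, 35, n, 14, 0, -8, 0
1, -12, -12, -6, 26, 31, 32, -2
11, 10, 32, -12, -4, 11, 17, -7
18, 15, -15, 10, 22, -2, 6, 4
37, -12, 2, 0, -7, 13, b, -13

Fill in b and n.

b = 38, n = -8

Rows 2 and 3 both add up to 58, so every row sums to 58.
Row 5: 37 − 12 + 2 + 0 − 7 + 13 − 13 = 20, so the missing entry is 58 − 20 = 38.
Row 1: 8 + 17 + 35 + 14 + 0 − 8 + 0 = 66, so the missing entry is 58 − 66 = -8.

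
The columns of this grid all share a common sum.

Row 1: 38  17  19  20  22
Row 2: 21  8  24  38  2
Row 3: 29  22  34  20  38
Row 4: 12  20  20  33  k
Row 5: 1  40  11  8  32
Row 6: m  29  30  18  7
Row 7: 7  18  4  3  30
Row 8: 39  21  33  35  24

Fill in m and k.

m = 28, k = 20

The complete columns each total 175.
Column 1 is missing 175 − 147 = 28 (since 38 + 21 + 29 + 12 + 1 + 7 + 39 = 147).
Column 5 is missing 175 − 155 = 20 (since 22 + 2 + 38 + 32 + 7 + 30 + 24 = 155).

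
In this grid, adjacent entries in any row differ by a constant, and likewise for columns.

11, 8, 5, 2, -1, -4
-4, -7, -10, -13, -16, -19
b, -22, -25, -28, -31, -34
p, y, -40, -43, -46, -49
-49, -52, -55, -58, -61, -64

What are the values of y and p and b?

Along each row the entries change by -3 per step; down each column they change by -15.
Row 4: from -40 at column 3, stepping by -3 to column 2 gives -37.
Row 4: from -40 at column 3, stepping by -3 to column 1 gives -34.
Row 3: from -22 at column 2, stepping by -3 to column 1 gives -19.

y = -37, p = -34, b = -19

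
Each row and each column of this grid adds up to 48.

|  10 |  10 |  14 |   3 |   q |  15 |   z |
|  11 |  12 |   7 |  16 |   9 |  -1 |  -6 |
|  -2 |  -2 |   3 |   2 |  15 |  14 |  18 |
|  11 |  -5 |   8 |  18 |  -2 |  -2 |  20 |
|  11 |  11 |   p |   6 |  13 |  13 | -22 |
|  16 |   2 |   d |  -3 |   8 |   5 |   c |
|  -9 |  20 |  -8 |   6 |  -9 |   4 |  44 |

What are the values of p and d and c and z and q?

p = 16, d = 8, c = 12, z = -18, q = 14

Column 5 has 9 + 15 − 2 + 13 + 8 − 9 = 34; the blank must be 48 − 34 = 14.
Row 5 has 11 + 11 + 6 + 13 + 13 − 22 = 32; the blank must be 48 − 32 = 16.
Row 1 has 10 + 10 + 14 + 3 + 14 + 15 = 66; the blank must be 48 − 66 = -18.
Column 7 has -18 − 6 + 18 + 20 − 22 + 44 = 36; the blank must be 48 − 36 = 12.
Row 6 has 16 + 2 − 3 + 8 + 5 + 12 = 40; the blank must be 48 − 40 = 8.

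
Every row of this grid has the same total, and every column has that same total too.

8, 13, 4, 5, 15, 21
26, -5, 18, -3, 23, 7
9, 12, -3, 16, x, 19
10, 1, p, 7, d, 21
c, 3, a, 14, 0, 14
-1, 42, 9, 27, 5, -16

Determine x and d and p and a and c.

Rows 1 and 2 both sum to 66, so that's the common total.
Row 3 has 9 + 12 − 3 + 16 + 19 = 53; the blank must be 66 − 53 = 13.
Column 1 has 8 + 26 + 9 + 10 − 1 = 52; the blank must be 66 − 52 = 14.
Column 5 has 15 + 23 + 13 + 0 + 5 = 56; the blank must be 66 − 56 = 10.
Row 5 has 14 + 3 + 14 + 0 + 14 = 45; the blank must be 66 − 45 = 21.
Row 4 has 10 + 1 + 7 + 10 + 21 = 49; the blank must be 66 − 49 = 17.

x = 13, d = 10, p = 17, a = 21, c = 14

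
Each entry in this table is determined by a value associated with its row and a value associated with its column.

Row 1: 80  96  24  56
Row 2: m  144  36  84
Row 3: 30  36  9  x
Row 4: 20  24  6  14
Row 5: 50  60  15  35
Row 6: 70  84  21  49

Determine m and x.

Each row is a constant multiple of every other row — this is a multiplication table with the headers hidden.
Row 2 is 144/96 = 3/2 times row 1, so its entry in column 1 is 80 × 3/2 = 120.
Row 3 is 36/96 = 3/8 times row 1, so its entry in column 4 is 56 × 3/8 = 21.

m = 120, x = 21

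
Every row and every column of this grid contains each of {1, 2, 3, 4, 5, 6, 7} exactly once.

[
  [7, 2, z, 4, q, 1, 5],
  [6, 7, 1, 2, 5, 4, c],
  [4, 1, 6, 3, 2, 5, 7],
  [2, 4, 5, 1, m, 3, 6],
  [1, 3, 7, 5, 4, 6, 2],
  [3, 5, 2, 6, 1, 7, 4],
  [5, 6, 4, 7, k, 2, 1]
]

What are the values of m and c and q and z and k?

m = 7, c = 3, q = 6, z = 3, k = 3

At (row 4, col 5): row 4 already has {1, 2, 3, 4, 5, 6}, so the value is 7.
For row 7, column 5: row 7 already has {1, 2, 4, 5, 6, 7}; that leaves 3.
For row 1, column 5: column 5 already has {1, 2, 3, 4, 5, 7}; that leaves 6.
For row 1, column 3: row 1 already has {1, 2, 4, 5, 6, 7}; that leaves 3.
At (row 2, col 7): row 2 already has {1, 2, 4, 5, 6, 7}, so the value is 3.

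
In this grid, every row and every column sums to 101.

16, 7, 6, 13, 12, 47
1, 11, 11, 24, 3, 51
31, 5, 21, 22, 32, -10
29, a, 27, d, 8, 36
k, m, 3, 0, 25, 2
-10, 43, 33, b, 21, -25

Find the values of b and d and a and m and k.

Column 1: 16 + 1 + 31 + 29 − 10 = 67, so its missing entry is 101 − 67 = 34.
Row 6: -10 + 43 + 33 + 21 − 25 = 62, so its missing entry is 101 − 62 = 39.
Column 4: 13 + 24 + 22 + 0 + 39 = 98, so its missing entry is 101 − 98 = 3.
Row 4: 29 + 27 + 3 + 8 + 36 = 103, so its missing entry is 101 − 103 = -2.
Row 5: 34 + 3 + 0 + 25 + 2 = 64, so its missing entry is 101 − 64 = 37.

b = 39, d = 3, a = -2, m = 37, k = 34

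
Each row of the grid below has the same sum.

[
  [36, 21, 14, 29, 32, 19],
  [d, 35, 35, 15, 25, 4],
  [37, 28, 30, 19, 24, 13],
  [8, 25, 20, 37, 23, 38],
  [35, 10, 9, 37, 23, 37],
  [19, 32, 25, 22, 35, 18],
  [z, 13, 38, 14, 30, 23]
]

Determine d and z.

d = 37, z = 33

Rows 1 and 6 both add up to 151, so every row sums to 151.
Row 2: 35 + 35 + 15 + 25 + 4 = 114, so the missing entry is 151 − 114 = 37.
Row 7: 13 + 38 + 14 + 30 + 23 = 118, so the missing entry is 151 − 118 = 33.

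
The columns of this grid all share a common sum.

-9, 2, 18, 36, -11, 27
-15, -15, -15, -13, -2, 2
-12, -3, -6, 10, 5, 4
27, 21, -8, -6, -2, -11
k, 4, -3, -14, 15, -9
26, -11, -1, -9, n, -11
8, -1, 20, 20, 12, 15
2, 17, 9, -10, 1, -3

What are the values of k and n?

Columns 3 and 4 both add up to 14, so every column sums to 14.
Column 1: -9 − 15 − 12 + 27 + 26 + 8 + 2 = 27, so the missing entry is 14 − 27 = -13.
Column 5: -11 − 2 + 5 − 2 + 15 + 12 + 1 = 18, so the missing entry is 14 − 18 = -4.

k = -13, n = -4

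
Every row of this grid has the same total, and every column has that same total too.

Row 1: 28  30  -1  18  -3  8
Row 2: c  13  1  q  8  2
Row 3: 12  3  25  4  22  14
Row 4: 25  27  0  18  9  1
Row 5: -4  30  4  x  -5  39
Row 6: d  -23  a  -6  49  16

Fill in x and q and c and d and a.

Rows 1 and 3 both sum to 80, so that's the common total.
The known cells in row 5 total 64, leaving 80 − 64 = 16 for the blank.
The known cells in column 4 total 50, leaving 80 − 50 = 30 for the blank.
The known cells in row 2 total 54, leaving 80 − 54 = 26 for the blank.
The known cells in column 1 total 87, leaving 80 − 87 = -7 for the blank.
The known cells in row 6 total 29, leaving 80 − 29 = 51 for the blank.

x = 16, q = 30, c = 26, d = -7, a = 51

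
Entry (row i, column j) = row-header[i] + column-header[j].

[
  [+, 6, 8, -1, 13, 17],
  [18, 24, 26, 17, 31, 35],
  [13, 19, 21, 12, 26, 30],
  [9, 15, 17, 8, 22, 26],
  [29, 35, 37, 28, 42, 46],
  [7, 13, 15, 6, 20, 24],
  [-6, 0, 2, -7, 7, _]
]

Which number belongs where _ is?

-6 + 17 = 11.

11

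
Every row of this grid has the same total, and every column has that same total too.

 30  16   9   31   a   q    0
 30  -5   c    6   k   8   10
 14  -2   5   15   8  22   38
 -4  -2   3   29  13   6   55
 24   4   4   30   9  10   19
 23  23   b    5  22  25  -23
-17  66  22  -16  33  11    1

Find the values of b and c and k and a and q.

Rows 3 and 4 both sum to 100, so that's the common total.
Column 6: 8 + 22 + 6 + 10 + 25 + 11 = 82, so its missing entry is 100 − 82 = 18.
Row 1: 30 + 16 + 9 + 31 + 18 + 0 = 104, so its missing entry is 100 − 104 = -4.
Column 5: -4 + 8 + 13 + 9 + 22 + 33 = 81, so its missing entry is 100 − 81 = 19.
Row 2: 30 − 5 + 6 + 19 + 8 + 10 = 68, so its missing entry is 100 − 68 = 32.
Row 6: 23 + 23 + 5 + 22 + 25 − 23 = 75, so its missing entry is 100 − 75 = 25.

b = 25, c = 32, k = 19, a = -4, q = 18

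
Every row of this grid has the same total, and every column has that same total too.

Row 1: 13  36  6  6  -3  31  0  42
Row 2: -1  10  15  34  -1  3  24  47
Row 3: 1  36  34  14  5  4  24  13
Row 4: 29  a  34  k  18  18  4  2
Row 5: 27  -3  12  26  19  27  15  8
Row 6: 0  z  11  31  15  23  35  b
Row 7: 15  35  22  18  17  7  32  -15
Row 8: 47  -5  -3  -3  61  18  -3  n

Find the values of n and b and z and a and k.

Rows 1 and 2 both sum to 131, so that's the common total.
The known cells in row 8 total 112, leaving 131 − 112 = 19 for the blank.
The known cells in column 8 total 116, leaving 131 − 116 = 15 for the blank.
The known cells in row 6 total 130, leaving 131 − 130 = 1 for the blank.
The known cells in column 2 total 110, leaving 131 − 110 = 21 for the blank.
The known cells in row 4 total 126, leaving 131 − 126 = 5 for the blank.

n = 19, b = 15, z = 1, a = 21, k = 5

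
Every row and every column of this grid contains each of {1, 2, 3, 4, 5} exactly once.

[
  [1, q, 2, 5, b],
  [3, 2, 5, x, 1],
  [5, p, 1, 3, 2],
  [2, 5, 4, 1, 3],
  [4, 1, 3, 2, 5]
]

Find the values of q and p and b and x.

At (row 2, col 4): row 2 already has {1, 2, 3, 5}, so the value is 4.
At (row 1, col 5): column 5 already has {1, 2, 3, 5}, so the value is 4.
For row 1, column 2: row 1 already has {1, 2, 4, 5}; that leaves 3.
For row 3, column 2: row 3 already has {1, 2, 3, 5}; that leaves 4.

q = 3, p = 4, b = 4, x = 4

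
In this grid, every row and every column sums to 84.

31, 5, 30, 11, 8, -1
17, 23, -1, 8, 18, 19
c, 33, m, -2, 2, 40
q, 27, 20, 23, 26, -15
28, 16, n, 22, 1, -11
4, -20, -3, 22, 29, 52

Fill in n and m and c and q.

Row 4 has 27 + 20 + 23 + 26 − 15 = 81; the blank must be 84 − 81 = 3.
Column 1 has 31 + 17 + 3 + 28 + 4 = 83; the blank must be 84 − 83 = 1.
Row 5 has 28 + 16 + 22 + 1 − 11 = 56; the blank must be 84 − 56 = 28.
Row 3 has 1 + 33 − 2 + 2 + 40 = 74; the blank must be 84 − 74 = 10.

n = 28, m = 10, c = 1, q = 3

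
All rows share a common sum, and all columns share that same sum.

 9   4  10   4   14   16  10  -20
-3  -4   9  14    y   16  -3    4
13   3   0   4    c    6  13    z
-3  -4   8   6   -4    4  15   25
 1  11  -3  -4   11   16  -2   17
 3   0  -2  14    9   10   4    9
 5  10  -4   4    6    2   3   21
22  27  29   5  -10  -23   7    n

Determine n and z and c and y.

n = -10, z = 1, c = 7, y = 14

Rows 1 and 4 both sum to 47, so that's the common total.
The known cells in row 2 total 33, leaving 47 − 33 = 14 for the blank.
The known cells in column 5 total 40, leaving 47 − 40 = 7 for the blank.
The known cells in row 8 total 57, leaving 47 − 57 = -10 for the blank.
The known cells in row 3 total 46, leaving 47 − 46 = 1 for the blank.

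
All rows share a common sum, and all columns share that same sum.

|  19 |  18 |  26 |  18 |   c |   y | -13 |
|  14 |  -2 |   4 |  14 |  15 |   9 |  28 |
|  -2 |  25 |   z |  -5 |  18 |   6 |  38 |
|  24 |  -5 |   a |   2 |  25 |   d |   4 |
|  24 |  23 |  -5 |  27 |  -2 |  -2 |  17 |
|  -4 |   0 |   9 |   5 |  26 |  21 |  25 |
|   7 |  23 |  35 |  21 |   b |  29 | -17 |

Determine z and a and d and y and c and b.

Rows 2 and 5 both sum to 82, so that's the common total.
Row 7: 7 + 23 + 35 + 21 + 29 − 17 = 98, so its missing entry is 82 − 98 = -16.
Column 5: 15 + 18 + 25 − 2 + 26 − 16 = 66, so its missing entry is 82 − 66 = 16.
Row 1: 19 + 18 + 26 + 18 + 16 − 13 = 84, so its missing entry is 82 − 84 = -2.
Row 3: -2 + 25 − 5 + 18 + 6 + 38 = 80, so its missing entry is 82 − 80 = 2.
Column 3: 26 + 4 + 2 − 5 + 9 + 35 = 71, so its missing entry is 82 − 71 = 11.
Row 4: 24 − 5 + 11 + 2 + 25 + 4 = 61, so its missing entry is 82 − 61 = 21.

z = 2, a = 11, d = 21, y = -2, c = 16, b = -16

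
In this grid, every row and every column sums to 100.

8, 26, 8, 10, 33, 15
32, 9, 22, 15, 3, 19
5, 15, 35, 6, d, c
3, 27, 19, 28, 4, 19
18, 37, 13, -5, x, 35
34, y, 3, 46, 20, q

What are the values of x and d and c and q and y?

x = 2, d = 38, c = 1, q = 11, y = -14

Row 5: 18 + 37 + 13 − 5 + 35 = 98, so its missing entry is 100 − 98 = 2.
Column 5: 33 + 3 + 4 + 2 + 20 = 62, so its missing entry is 100 − 62 = 38.
Column 2: 26 + 9 + 15 + 27 + 37 = 114, so its missing entry is 100 − 114 = -14.
Row 6: 34 − 14 + 3 + 46 + 20 = 89, so its missing entry is 100 − 89 = 11.
Row 3: 5 + 15 + 35 + 6 + 38 = 99, so its missing entry is 100 − 99 = 1.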